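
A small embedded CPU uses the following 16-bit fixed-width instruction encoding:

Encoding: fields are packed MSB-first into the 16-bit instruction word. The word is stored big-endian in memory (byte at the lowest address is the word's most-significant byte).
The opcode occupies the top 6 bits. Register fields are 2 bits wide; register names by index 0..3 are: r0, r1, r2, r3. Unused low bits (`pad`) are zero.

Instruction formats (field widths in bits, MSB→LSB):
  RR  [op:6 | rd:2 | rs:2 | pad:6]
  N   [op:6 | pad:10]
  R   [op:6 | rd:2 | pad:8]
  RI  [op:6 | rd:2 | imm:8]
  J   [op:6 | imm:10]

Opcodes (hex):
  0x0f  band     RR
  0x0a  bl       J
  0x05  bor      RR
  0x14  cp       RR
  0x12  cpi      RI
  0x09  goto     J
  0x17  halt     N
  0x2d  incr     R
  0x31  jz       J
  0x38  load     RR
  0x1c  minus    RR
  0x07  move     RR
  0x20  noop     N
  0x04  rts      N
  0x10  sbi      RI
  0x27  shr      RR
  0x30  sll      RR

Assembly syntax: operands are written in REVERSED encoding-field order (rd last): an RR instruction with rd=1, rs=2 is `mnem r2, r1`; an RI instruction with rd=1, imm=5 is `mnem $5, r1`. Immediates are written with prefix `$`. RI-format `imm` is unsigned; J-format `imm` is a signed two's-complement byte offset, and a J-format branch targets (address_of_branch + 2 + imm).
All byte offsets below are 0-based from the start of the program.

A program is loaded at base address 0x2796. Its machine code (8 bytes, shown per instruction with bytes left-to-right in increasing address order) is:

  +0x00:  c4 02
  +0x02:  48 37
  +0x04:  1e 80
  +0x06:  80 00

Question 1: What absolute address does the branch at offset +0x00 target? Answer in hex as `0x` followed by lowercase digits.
[00] c4 02 → 0xc402
  top 6b → 0x31 → jz [J]
  [9:0] imm=2 = $2
  target = base 0x2796 + off 0x00 + 2 + imm 2 = 0x279a

0x279a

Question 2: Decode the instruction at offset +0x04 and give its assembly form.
off 0x04: read 1e 80 as big → 0x1e80
  op=0x1e80>>10=0x7 ⇒ move (RR)
  [9:8] rd=2 = r2
  [7:6] rs=2 = r2

move r2, r2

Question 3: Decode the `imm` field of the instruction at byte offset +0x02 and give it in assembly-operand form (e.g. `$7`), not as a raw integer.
off 0x02: read 48 37 as big → 0x4837
  opcode bits[15:10]=0x12: cpi/RI
  rd: (w>>8)&0x3=0x0 → r0
  imm: (w>>0)&0xff=0x37 → $55

$55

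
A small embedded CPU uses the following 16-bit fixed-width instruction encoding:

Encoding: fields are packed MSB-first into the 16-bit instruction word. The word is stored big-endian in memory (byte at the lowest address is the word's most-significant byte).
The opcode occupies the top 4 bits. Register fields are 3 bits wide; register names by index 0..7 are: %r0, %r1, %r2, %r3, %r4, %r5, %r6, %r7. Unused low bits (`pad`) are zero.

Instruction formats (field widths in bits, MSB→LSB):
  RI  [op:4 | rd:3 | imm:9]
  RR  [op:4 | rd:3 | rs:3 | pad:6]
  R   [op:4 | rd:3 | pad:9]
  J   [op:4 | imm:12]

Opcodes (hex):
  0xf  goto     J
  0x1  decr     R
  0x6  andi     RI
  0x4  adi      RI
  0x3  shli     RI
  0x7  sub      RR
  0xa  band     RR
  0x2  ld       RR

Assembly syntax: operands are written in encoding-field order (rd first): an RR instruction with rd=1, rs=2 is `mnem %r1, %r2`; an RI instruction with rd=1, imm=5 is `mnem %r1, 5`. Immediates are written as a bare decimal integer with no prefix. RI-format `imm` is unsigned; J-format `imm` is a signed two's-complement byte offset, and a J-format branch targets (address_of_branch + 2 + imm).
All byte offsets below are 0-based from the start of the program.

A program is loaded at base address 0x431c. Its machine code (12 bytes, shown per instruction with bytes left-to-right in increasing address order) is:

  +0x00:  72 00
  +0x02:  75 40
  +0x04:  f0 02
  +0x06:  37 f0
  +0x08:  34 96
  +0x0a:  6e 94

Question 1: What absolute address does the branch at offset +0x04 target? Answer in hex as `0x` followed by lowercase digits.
0x4324

@+04  big-endian(f0 02) = 0xf002
  op=0xf002>>12=0xf ⇒ goto (J)
  imm@[11:0]=0x2 ⇒ 2
  target = base 0x431c + off 0x04 + 2 + imm 2 = 0x4324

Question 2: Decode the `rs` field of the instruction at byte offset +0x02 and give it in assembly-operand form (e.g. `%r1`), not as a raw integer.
%r5

off 0x02: read 75 40 as big → 0x7540
  top 4b → 0x7 → sub [RR]
  rd@[11:9]=0x2 ⇒ %r2
  rs@[8:6]=0x5 ⇒ %r5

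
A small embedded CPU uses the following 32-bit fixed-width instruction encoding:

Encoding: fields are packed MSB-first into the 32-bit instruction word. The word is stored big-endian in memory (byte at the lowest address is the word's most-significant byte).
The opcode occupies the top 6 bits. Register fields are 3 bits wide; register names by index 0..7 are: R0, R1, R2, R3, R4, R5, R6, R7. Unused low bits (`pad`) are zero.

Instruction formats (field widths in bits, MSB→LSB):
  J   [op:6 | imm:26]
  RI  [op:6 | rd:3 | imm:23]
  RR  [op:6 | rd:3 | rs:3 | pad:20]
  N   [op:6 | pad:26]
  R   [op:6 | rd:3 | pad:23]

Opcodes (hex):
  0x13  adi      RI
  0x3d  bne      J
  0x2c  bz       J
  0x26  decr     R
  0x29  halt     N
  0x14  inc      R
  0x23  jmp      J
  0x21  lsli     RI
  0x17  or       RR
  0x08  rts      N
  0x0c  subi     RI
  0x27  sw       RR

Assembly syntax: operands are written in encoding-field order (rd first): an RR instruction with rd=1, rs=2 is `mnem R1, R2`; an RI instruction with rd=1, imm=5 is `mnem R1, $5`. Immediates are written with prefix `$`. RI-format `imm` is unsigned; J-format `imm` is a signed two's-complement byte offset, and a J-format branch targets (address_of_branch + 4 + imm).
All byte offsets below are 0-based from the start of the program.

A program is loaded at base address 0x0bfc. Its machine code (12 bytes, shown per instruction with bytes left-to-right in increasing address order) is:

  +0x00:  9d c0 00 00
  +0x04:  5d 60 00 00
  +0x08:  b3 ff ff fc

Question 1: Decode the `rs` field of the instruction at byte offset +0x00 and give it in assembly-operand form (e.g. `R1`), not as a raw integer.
@+00  big-endian(9d c0 00 00) = 0x9dc00000
  op=0x9dc00000>>26=0x27 ⇒ sw (RR)
  rd@[25:23]=0x3 ⇒ R3
  rs@[22:20]=0x4 ⇒ R4

R4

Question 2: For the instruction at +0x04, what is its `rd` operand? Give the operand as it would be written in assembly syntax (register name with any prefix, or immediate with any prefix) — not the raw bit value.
R2

@+04  big-endian(5d 60 00 00) = 0x5d600000
  top 6b → 0x17 → or [RR]
  [25:23] rd=2 = R2
  [22:20] rs=6 = R6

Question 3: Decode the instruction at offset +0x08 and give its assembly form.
off 0x08: read b3 ff ff fc as big → 0xb3fffffc
  op=0xb3fffffc>>26=0x2c ⇒ bz (J)
  imm@[25:0]=0x3fffffc (s26→-4) ⇒ $-4

bz $-4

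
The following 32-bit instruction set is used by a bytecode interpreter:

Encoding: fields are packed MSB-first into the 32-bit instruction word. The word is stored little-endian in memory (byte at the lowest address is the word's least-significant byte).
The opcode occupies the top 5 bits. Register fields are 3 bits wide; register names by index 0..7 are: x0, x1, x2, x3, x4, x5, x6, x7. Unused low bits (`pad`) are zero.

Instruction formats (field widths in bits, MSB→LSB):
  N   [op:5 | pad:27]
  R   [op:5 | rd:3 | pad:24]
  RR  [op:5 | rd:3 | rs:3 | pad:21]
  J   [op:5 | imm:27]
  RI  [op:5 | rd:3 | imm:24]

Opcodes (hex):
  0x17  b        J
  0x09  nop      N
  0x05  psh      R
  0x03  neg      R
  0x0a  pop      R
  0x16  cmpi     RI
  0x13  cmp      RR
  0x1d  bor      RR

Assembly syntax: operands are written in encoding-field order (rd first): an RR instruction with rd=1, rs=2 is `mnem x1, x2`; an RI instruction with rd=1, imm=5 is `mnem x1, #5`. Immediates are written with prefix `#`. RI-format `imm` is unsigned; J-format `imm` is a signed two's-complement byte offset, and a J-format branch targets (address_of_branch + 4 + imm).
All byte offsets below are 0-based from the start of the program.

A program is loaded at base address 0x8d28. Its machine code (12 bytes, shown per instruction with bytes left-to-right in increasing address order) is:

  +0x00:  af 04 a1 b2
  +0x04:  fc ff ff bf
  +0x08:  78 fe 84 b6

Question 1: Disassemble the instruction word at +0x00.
[00] af 04 a1 b2 → 0xb2a104af
  top 5b → 0x16 → cmpi [RI]
  rd: (w>>24)&0x7=0x2 → x2
  imm: (w>>0)&0xffffff=0xa104af → #10552495

cmpi x2, #10552495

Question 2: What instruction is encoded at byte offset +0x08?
off 0x08: read 78 fe 84 b6 as little → 0xb684fe78
  top 5b → 0x16 → cmpi [RI]
  [26:24] rd=6 = x6
  [23:0] imm=8715896 = #8715896

cmpi x6, #8715896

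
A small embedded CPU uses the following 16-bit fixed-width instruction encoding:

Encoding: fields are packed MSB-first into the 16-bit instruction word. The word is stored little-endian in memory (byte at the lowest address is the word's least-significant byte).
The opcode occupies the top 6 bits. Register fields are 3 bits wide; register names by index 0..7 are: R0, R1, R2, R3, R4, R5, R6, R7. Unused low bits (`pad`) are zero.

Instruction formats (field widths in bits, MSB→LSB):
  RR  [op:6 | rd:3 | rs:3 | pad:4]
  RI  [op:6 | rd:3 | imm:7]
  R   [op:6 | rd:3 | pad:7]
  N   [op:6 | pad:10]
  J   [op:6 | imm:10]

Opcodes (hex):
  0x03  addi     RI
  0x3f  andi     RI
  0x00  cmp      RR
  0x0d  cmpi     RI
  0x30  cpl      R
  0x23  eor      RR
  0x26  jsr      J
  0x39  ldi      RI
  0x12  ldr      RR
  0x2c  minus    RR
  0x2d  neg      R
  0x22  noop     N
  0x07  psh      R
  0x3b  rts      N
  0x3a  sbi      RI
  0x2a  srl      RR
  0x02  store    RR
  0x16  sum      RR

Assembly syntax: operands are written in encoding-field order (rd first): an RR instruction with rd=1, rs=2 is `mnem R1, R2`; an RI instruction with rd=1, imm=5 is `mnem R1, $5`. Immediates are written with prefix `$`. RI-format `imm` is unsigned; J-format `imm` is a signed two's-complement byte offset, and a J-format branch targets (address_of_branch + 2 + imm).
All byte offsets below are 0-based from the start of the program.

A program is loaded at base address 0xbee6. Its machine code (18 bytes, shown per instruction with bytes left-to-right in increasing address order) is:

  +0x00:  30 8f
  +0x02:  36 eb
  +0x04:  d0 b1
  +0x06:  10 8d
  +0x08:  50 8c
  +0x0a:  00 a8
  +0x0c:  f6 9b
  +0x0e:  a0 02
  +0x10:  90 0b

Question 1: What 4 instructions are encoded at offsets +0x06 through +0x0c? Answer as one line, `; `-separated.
eor R2, R1; eor R0, R5; srl R0, R0; jsr $-10

+0x06: 10 8d ⇒ word 0x8d10 (little)
  top 6b → 0x23 → eor [RR]
  rd@[9:7]=0x2 ⇒ R2
  rs@[6:4]=0x1 ⇒ R1
+0x08: 50 8c ⇒ word 0x8c50 (little)
  top 6b → 0x23 → eor [RR]
  rd@[9:7]=0x0 ⇒ R0
  rs@[6:4]=0x5 ⇒ R5
+0x0a: 00 a8 ⇒ word 0xa800 (little)
  top 6b → 0x2a → srl [RR]
  rd@[9:7]=0x0 ⇒ R0
  rs@[6:4]=0x0 ⇒ R0
+0x0c: f6 9b ⇒ word 0x9bf6 (little)
  top 6b → 0x26 → jsr [J]
  imm@[9:0]=0x3f6 (s10→-10) ⇒ $-10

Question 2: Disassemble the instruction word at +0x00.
eor R6, R3

[00] 30 8f → 0x8f30
  op=0x8f30>>10=0x23 ⇒ eor (RR)
  rd: (w>>7)&0x7=0x6 → R6
  rs: (w>>4)&0x7=0x3 → R3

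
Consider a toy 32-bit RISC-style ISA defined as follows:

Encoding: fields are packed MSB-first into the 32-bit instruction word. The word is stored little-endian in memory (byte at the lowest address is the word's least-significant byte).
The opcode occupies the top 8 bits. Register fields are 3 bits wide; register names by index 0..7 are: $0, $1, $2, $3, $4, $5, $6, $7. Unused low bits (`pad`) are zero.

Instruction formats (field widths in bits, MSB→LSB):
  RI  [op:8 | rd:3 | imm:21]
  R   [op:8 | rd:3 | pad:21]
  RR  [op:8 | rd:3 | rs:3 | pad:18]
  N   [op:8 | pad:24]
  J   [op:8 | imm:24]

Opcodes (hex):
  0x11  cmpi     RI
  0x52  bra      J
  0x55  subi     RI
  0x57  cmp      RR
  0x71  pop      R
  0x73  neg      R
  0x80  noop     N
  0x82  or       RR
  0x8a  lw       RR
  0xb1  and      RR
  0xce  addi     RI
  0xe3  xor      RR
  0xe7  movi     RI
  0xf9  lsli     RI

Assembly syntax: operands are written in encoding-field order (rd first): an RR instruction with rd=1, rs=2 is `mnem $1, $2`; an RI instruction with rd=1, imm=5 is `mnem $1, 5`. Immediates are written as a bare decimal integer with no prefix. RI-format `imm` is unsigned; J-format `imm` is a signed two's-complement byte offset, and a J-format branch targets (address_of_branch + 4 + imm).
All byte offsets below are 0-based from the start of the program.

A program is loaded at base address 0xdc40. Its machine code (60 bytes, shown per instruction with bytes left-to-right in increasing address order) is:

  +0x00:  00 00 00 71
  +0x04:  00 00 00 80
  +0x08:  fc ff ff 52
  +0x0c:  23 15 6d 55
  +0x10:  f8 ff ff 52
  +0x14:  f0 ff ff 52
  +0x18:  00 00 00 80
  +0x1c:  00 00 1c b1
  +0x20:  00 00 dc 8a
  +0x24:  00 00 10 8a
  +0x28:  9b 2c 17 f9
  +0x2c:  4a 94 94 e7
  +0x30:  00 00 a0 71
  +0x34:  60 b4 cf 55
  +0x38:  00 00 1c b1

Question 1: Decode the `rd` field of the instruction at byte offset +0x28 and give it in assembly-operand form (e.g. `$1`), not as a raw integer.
@+28  little-endian(9b 2c 17 f9) = 0xf9172c9b
  top 8b → 0xf9 → lsli [RI]
  [23:21] rd=0 = $0
  [20:0] imm=1518747 = 1518747

$0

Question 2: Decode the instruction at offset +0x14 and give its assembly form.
@+14  little-endian(f0 ff ff 52) = 0x52fffff0
  opcode bits[31:24]=0x52: bra/J
  imm: (w>>0)&0xffffff=0xfffff0 (s24→-16) → -16

bra -16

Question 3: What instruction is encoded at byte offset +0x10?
bra -8

[10] f8 ff ff 52 → 0x52fffff8
  op=0x52fffff8>>24=0x52 ⇒ bra (J)
  [23:0] imm=16777208 (s24→-8) = -8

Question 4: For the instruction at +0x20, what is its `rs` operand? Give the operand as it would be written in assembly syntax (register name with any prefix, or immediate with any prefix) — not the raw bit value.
$7

off 0x20: read 00 00 dc 8a as little → 0x8adc0000
  opcode bits[31:24]=0x8a: lw/RR
  rd: (w>>21)&0x7=0x6 → $6
  rs: (w>>18)&0x7=0x7 → $7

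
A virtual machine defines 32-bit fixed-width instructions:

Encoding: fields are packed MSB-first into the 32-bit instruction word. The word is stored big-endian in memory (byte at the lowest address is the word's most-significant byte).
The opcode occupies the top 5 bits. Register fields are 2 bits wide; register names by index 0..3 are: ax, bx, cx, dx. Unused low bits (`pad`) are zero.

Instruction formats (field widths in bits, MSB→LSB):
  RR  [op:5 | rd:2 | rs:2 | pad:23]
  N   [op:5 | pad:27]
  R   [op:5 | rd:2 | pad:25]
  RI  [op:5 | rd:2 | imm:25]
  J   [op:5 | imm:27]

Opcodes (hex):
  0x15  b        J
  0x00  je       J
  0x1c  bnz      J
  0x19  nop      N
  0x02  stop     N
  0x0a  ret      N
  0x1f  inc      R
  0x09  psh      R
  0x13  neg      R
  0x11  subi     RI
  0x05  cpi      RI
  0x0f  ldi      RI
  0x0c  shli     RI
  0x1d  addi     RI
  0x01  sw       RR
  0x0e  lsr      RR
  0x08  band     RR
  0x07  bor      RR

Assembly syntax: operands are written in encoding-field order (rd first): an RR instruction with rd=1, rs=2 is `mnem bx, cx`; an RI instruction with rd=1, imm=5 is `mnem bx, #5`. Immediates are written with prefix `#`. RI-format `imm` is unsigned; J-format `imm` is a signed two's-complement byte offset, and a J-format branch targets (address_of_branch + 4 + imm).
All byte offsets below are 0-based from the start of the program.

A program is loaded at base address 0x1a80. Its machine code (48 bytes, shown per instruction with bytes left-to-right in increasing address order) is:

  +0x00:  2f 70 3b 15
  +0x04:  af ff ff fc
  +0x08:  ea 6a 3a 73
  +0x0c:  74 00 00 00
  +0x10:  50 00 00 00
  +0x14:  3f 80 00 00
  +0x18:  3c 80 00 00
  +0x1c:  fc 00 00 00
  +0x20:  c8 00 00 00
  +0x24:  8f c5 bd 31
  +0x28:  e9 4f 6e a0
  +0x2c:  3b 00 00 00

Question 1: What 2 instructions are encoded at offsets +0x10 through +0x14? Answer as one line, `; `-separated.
ret; bor dx, dx

off 0x10: read 50 00 00 00 as big → 0x50000000
  opcode bits[31:27]=0xa: ret/N
off 0x14: read 3f 80 00 00 as big → 0x3f800000
  opcode bits[31:27]=0x7: bor/RR
  rd: (w>>25)&0x3=0x3 → dx
  rs: (w>>23)&0x3=0x3 → dx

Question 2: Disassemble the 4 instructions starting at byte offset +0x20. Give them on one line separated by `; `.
off 0x20: read c8 00 00 00 as big → 0xc8000000
  top 5b → 0x19 → nop [N]
off 0x24: read 8f c5 bd 31 as big → 0x8fc5bd31
  top 5b → 0x11 → subi [RI]
  [26:25] rd=3 = dx
  [24:0] imm=29736241 = #29736241
off 0x28: read e9 4f 6e a0 as big → 0xe94f6ea0
  top 5b → 0x1d → addi [RI]
  [26:25] rd=0 = ax
  [24:0] imm=21982880 = #21982880
off 0x2c: read 3b 00 00 00 as big → 0x3b000000
  top 5b → 0x7 → bor [RR]
  [26:25] rd=1 = bx
  [24:23] rs=2 = cx

nop; subi dx, #29736241; addi ax, #21982880; bor bx, cx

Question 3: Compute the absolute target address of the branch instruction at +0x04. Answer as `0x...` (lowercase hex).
@+04  big-endian(af ff ff fc) = 0xaffffffc
  op=0xaffffffc>>27=0x15 ⇒ b (J)
  imm@[26:0]=0x7fffffc (s27→-4) ⇒ #-4
  target = base 0x1a80 + off 0x04 + 4 + imm -4 = 0x1a84

0x1a84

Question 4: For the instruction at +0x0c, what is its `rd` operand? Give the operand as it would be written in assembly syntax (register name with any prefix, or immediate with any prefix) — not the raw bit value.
+0x0c: 74 00 00 00 ⇒ word 0x74000000 (big)
  top 5b → 0xe → lsr [RR]
  rd: (w>>25)&0x3=0x2 → cx
  rs: (w>>23)&0x3=0x0 → ax

cx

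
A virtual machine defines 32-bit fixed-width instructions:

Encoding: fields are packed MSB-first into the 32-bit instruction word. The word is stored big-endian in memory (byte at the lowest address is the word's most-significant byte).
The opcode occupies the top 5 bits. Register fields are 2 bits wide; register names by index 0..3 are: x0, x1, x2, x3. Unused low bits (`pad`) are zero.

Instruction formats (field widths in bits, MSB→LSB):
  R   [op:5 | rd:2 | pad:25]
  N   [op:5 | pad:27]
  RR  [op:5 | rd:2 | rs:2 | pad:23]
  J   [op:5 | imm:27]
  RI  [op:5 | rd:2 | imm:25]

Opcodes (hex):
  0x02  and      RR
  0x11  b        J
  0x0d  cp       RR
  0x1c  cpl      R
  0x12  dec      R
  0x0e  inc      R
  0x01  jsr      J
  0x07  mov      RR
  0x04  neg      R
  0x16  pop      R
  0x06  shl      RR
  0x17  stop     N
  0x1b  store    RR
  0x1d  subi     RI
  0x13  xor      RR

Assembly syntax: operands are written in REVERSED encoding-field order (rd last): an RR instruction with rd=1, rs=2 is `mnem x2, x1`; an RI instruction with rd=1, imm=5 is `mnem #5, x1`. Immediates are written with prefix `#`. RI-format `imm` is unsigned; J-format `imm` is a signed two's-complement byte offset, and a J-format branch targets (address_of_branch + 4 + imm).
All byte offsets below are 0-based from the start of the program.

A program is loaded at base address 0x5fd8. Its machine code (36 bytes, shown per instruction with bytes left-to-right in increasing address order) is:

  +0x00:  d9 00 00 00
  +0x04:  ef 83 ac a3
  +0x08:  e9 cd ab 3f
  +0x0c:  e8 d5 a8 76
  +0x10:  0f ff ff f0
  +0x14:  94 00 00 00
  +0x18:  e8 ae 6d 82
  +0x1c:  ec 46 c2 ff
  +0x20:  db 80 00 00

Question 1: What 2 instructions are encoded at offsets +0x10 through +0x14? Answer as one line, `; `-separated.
@+10  big-endian(0f ff ff f0) = 0x0ffffff0
  opcode bits[31:27]=0x1: jsr/J
  [26:0] imm=134217712 (s27→-16) = #-16
@+14  big-endian(94 00 00 00) = 0x94000000
  opcode bits[31:27]=0x12: dec/R
  [26:25] rd=2 = x2

jsr #-16; dec x2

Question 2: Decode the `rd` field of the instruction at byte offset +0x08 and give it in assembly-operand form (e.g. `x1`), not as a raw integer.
x0

+0x08: e9 cd ab 3f ⇒ word 0xe9cdab3f (big)
  opcode bits[31:27]=0x1d: subi/RI
  rd@[26:25]=0x0 ⇒ x0
  imm@[24:0]=0x1cdab3f ⇒ #30255935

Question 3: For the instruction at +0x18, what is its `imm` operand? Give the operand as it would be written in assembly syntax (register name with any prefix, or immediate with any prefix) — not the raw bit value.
[18] e8 ae 6d 82 → 0xe8ae6d82
  top 5b → 0x1d → subi [RI]
  [26:25] rd=0 = x0
  [24:0] imm=11431298 = #11431298

#11431298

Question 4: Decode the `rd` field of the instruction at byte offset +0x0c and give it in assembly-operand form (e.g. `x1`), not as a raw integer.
off 0x0c: read e8 d5 a8 76 as big → 0xe8d5a876
  op=0xe8d5a876>>27=0x1d ⇒ subi (RI)
  rd@[26:25]=0x0 ⇒ x0
  imm@[24:0]=0xd5a876 ⇒ #14002294

x0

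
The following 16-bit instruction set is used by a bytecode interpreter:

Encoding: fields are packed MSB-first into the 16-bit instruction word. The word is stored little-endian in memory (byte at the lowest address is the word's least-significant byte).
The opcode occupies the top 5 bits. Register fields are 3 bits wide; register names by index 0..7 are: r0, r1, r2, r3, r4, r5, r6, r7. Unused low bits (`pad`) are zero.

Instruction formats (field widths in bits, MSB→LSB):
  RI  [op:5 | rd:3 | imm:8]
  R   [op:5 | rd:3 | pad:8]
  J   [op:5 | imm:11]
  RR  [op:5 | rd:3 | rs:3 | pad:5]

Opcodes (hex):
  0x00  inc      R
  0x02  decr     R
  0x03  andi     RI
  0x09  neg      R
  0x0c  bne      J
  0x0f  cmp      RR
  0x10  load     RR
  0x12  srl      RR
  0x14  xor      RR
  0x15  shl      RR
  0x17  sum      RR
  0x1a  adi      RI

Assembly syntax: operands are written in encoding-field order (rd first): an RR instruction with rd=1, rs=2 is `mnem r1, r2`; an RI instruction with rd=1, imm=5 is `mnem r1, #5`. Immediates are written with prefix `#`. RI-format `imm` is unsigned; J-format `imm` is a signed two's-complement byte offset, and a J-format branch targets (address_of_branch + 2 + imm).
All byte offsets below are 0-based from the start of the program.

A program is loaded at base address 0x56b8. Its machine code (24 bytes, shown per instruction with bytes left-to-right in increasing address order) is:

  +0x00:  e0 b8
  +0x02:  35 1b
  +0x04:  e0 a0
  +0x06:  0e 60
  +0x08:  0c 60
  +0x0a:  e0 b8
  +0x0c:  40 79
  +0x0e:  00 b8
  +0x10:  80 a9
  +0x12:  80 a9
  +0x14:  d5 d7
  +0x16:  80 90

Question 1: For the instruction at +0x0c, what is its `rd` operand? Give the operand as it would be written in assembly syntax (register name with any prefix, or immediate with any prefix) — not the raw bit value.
r1

@+0c  little-endian(40 79) = 0x7940
  opcode bits[15:11]=0xf: cmp/RR
  rd@[10:8]=0x1 ⇒ r1
  rs@[7:5]=0x2 ⇒ r2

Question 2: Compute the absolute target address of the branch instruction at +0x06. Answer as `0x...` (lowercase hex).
0x56ce

@+06  little-endian(0e 60) = 0x600e
  opcode bits[15:11]=0xc: bne/J
  [10:0] imm=14 = #14
  target = base 0x56b8 + off 0x06 + 2 + imm 14 = 0x56ce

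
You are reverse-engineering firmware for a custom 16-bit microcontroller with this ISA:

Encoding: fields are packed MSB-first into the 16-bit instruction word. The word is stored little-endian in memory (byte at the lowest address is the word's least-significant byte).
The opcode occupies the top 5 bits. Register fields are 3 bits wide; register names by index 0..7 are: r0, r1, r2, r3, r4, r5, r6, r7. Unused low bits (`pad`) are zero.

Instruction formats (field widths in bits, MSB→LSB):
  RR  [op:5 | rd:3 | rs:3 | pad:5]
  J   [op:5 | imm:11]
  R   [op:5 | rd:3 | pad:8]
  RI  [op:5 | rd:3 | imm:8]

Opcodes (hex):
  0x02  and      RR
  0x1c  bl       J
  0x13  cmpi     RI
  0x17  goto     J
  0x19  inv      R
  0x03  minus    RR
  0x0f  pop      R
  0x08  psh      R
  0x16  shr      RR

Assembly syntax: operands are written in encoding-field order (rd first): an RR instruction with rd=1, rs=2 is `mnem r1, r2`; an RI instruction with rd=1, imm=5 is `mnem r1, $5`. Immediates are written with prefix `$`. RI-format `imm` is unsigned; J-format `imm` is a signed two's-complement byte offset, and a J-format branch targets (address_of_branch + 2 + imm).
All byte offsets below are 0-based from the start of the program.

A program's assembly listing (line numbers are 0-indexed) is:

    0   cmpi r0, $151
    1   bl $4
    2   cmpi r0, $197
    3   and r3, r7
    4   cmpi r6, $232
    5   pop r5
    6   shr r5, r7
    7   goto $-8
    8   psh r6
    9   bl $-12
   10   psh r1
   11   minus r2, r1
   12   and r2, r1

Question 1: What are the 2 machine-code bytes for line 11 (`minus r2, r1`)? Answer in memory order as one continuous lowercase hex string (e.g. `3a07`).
201a

L11: minus op=0x3:5|rd=2:3|rs=1:3|pad=0:5 ⇒ 0x1a20 ⇒ little 20 1a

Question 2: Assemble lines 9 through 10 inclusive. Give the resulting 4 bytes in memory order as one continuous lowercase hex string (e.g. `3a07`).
L9: bl op=0x1c:5|imm=-12:11 ⇒ 0xe7f4 ⇒ little f4 e7
L10: psh op=0x8:5|rd=1:3|pad=0:8 ⇒ 0x4100 ⇒ little 00 41

f4e70041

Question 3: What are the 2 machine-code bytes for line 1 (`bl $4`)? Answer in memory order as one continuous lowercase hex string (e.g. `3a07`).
1. bl fields op=0x1c:5|imm=4:11 → word e004h → 04 e0

04e0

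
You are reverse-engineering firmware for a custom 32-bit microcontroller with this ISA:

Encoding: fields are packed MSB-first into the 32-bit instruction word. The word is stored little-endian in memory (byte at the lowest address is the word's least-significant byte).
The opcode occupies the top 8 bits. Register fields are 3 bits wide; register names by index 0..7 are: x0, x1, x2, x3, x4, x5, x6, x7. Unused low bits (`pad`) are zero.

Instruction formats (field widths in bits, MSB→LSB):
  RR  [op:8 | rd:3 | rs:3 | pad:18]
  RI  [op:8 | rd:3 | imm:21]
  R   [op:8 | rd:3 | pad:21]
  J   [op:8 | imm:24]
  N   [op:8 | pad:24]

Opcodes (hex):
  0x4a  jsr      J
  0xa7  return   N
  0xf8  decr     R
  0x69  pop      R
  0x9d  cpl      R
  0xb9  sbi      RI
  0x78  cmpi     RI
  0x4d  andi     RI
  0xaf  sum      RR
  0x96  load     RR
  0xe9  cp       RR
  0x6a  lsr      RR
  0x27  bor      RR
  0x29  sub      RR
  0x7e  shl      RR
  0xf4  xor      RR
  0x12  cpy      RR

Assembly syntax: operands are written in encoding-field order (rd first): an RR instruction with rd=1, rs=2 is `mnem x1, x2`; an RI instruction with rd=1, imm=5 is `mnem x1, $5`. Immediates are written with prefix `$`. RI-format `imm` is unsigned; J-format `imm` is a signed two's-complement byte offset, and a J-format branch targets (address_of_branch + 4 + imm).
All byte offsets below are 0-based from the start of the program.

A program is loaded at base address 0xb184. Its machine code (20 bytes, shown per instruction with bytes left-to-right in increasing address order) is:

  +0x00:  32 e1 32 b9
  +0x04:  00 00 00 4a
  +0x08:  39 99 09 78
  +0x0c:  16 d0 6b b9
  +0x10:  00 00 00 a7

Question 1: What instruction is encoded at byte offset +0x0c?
@+0c  little-endian(16 d0 6b b9) = 0xb96bd016
  opcode bits[31:24]=0xb9: sbi/RI
  rd@[23:21]=0x3 ⇒ x3
  imm@[20:0]=0xbd016 ⇒ $774166

sbi x3, $774166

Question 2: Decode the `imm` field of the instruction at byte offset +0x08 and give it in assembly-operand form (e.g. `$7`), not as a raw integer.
$629049

+0x08: 39 99 09 78 ⇒ word 0x78099939 (little)
  top 8b → 0x78 → cmpi [RI]
  rd: (w>>21)&0x7=0x0 → x0
  imm: (w>>0)&0x1fffff=0x99939 → $629049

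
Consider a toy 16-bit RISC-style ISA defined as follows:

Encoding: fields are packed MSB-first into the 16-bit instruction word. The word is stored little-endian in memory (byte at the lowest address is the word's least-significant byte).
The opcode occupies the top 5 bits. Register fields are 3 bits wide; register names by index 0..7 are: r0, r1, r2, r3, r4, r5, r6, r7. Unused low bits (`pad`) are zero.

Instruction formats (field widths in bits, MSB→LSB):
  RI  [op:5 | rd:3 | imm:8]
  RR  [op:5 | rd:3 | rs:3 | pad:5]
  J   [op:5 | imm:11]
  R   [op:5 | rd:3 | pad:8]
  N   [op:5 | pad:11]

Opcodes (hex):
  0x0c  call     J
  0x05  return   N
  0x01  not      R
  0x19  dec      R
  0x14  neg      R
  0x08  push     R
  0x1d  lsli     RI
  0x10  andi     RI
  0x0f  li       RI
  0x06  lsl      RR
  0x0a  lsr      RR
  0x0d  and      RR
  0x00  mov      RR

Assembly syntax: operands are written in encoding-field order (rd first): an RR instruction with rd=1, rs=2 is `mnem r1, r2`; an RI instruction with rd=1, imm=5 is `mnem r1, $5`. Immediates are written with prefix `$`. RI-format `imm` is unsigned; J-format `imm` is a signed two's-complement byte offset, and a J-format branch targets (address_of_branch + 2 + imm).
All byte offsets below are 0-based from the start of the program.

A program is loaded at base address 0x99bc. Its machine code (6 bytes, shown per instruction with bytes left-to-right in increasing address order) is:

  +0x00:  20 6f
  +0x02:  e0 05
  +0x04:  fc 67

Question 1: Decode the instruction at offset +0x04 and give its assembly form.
off 0x04: read fc 67 as little → 0x67fc
  top 5b → 0xc → call [J]
  imm@[10:0]=0x7fc (s11→-4) ⇒ $-4

call $-4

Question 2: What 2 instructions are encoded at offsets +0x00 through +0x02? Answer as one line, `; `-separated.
[00] 20 6f → 0x6f20
  op=0x6f20>>11=0xd ⇒ and (RR)
  [10:8] rd=7 = r7
  [7:5] rs=1 = r1
[02] e0 05 → 0x05e0
  op=0x05e0>>11=0x0 ⇒ mov (RR)
  [10:8] rd=5 = r5
  [7:5] rs=7 = r7

and r7, r1; mov r5, r7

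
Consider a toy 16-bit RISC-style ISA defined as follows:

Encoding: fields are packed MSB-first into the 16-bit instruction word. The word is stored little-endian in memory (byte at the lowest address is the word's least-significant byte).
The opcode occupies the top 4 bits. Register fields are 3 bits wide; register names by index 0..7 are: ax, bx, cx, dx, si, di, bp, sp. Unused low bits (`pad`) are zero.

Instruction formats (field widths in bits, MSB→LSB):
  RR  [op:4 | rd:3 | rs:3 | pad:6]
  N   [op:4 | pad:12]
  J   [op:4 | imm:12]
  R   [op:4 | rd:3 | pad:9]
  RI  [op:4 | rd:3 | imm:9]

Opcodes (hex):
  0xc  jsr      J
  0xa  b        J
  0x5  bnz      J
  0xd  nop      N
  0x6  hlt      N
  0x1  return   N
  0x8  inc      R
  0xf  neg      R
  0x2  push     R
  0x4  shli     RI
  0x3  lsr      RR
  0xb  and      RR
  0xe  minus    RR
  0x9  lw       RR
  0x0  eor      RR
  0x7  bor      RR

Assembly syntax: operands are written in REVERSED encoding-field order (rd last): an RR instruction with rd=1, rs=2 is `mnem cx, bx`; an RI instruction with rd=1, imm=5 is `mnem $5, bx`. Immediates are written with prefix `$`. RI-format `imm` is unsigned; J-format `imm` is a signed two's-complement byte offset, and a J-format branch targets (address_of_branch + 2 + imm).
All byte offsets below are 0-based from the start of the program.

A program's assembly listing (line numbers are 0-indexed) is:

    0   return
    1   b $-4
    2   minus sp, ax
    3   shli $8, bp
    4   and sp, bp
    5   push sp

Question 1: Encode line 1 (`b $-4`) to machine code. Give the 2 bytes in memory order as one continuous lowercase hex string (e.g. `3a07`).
fcaf

line 1 (b): pack op=0xa:4|imm=-4:12 = 0xaffc; little→ fc af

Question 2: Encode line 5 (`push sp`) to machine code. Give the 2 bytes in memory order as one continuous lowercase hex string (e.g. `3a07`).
002e

line 5 (push): pack op=0x2:4|rd=7:3|pad=0:9 = 0x2e00; little→ 00 2e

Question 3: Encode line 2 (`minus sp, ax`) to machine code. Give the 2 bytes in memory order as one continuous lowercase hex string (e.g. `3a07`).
2. minus fields op=0xe:4|rd=0:3|rs=7:3|pad=0:6 → word e1c0h → c0 e1

c0e1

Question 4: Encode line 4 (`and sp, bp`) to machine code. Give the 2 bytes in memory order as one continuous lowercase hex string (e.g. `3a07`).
line 4 (and): pack op=0xb:4|rd=6:3|rs=7:3|pad=0:6 = 0xbdc0; little→ c0 bd

c0bd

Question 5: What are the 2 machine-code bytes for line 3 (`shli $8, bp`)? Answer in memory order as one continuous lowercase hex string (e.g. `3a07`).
084c

3. shli fields op=0x4:4|rd=6:3|imm=8:9 → word 4c08h → 08 4c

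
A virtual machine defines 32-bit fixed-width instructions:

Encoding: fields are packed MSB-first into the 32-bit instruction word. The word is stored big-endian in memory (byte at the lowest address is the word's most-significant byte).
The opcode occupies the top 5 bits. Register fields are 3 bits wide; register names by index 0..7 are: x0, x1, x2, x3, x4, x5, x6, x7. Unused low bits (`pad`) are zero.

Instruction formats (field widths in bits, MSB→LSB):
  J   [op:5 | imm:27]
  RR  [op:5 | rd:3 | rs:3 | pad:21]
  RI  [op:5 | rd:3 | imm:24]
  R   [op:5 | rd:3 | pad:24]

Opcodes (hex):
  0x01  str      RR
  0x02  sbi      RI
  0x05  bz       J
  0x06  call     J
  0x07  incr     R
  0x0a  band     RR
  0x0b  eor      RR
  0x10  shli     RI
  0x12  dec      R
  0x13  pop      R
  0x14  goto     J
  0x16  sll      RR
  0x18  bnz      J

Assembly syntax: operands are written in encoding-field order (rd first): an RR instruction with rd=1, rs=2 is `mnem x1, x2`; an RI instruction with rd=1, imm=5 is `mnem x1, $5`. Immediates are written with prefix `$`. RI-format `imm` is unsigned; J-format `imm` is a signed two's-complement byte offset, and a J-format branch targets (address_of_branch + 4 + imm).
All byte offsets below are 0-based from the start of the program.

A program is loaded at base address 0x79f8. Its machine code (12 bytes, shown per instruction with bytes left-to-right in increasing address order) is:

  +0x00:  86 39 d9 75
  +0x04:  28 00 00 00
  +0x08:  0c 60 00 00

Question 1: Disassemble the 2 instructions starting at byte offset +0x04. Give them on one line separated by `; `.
+0x04: 28 00 00 00 ⇒ word 0x28000000 (big)
  opcode bits[31:27]=0x5: bz/J
  imm@[26:0]=0x0 ⇒ $0
+0x08: 0c 60 00 00 ⇒ word 0x0c600000 (big)
  opcode bits[31:27]=0x1: str/RR
  rd@[26:24]=0x4 ⇒ x4
  rs@[23:21]=0x3 ⇒ x3

bz $0; str x4, x3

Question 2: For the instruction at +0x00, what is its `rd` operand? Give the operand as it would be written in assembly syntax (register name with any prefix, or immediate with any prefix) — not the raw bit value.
x6

@+00  big-endian(86 39 d9 75) = 0x8639d975
  opcode bits[31:27]=0x10: shli/RI
  [26:24] rd=6 = x6
  [23:0] imm=3791221 = $3791221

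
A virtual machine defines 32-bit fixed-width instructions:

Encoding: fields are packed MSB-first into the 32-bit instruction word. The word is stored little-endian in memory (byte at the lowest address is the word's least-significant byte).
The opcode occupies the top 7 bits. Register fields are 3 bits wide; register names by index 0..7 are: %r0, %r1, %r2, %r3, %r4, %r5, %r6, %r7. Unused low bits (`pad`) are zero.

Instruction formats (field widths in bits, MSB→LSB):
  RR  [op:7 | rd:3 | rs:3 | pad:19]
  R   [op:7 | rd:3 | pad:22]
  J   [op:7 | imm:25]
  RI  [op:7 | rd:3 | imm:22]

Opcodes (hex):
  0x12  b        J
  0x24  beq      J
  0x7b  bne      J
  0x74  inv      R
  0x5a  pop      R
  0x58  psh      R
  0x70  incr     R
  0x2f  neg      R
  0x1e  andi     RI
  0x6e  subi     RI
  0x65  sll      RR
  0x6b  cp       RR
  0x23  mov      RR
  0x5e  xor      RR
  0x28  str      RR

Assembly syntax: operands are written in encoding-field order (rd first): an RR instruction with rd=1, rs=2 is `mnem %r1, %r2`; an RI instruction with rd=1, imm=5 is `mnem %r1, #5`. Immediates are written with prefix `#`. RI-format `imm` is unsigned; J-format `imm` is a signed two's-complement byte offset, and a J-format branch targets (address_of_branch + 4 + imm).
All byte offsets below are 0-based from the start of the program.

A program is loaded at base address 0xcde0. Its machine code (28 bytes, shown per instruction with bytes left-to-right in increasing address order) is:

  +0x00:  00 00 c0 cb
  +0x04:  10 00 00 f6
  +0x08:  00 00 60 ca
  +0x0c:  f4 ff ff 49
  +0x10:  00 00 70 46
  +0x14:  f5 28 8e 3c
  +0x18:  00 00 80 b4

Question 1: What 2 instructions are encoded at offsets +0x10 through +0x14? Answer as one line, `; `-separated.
mov %r1, %r6; andi %r2, #927989

off 0x10: read 00 00 70 46 as little → 0x46700000
  opcode bits[31:25]=0x23: mov/RR
  rd: (w>>22)&0x7=0x1 → %r1
  rs: (w>>19)&0x7=0x6 → %r6
off 0x14: read f5 28 8e 3c as little → 0x3c8e28f5
  opcode bits[31:25]=0x1e: andi/RI
  rd: (w>>22)&0x7=0x2 → %r2
  imm: (w>>0)&0x3fffff=0xe28f5 → #927989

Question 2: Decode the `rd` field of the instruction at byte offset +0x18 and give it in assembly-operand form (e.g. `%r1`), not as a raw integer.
[18] 00 00 80 b4 → 0xb4800000
  top 7b → 0x5a → pop [R]
  [24:22] rd=2 = %r2

%r2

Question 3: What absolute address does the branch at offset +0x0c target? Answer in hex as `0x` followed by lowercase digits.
0xcde4

+0x0c: f4 ff ff 49 ⇒ word 0x49fffff4 (little)
  top 7b → 0x24 → beq [J]
  [24:0] imm=33554420 (s25→-12) = #-12
  target = base 0xcde0 + off 0x0c + 4 + imm -12 = 0xcde4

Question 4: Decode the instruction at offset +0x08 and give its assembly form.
off 0x08: read 00 00 60 ca as little → 0xca600000
  top 7b → 0x65 → sll [RR]
  rd: (w>>22)&0x7=0x1 → %r1
  rs: (w>>19)&0x7=0x4 → %r4

sll %r1, %r4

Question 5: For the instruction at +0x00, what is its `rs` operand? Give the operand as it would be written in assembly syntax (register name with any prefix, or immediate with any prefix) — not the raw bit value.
%r0

off 0x00: read 00 00 c0 cb as little → 0xcbc00000
  top 7b → 0x65 → sll [RR]
  rd@[24:22]=0x7 ⇒ %r7
  rs@[21:19]=0x0 ⇒ %r0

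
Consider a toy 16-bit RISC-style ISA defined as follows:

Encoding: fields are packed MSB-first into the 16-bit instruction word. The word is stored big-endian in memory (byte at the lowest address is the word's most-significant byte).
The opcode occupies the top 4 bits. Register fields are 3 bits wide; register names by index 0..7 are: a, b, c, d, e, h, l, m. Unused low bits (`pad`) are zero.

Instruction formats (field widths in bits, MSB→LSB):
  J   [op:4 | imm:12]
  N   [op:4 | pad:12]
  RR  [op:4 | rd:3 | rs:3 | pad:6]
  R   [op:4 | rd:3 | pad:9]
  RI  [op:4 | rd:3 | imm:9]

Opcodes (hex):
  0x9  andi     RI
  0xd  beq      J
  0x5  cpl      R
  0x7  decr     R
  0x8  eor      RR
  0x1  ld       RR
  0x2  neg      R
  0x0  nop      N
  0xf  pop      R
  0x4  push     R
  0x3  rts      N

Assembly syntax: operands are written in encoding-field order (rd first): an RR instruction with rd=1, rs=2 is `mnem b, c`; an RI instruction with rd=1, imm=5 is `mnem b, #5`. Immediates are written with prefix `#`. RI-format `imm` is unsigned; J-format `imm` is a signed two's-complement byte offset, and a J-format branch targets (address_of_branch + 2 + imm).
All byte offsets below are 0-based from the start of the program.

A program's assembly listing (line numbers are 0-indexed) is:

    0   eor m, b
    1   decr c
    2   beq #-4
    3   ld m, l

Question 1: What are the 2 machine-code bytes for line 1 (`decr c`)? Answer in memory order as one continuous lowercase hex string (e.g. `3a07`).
line 1 (decr): pack op=0x7:4|rd=2:3|pad=0:9 = 0x7400; big→ 74 00

7400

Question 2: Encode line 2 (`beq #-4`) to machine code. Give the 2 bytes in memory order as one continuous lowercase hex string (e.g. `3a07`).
L2: beq op=0xd:4|imm=-4:12 ⇒ 0xdffc ⇒ big df fc

dffc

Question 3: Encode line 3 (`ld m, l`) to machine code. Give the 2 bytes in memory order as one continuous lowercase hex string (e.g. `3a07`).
L3: ld op=0x1:4|rd=7:3|rs=6:3|pad=0:6 ⇒ 0x1f80 ⇒ big 1f 80

1f80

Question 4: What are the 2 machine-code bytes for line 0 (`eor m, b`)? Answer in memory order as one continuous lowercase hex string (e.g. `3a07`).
8e40

line 0 (eor): pack op=0x8:4|rd=7:3|rs=1:3|pad=0:6 = 0x8e40; big→ 8e 40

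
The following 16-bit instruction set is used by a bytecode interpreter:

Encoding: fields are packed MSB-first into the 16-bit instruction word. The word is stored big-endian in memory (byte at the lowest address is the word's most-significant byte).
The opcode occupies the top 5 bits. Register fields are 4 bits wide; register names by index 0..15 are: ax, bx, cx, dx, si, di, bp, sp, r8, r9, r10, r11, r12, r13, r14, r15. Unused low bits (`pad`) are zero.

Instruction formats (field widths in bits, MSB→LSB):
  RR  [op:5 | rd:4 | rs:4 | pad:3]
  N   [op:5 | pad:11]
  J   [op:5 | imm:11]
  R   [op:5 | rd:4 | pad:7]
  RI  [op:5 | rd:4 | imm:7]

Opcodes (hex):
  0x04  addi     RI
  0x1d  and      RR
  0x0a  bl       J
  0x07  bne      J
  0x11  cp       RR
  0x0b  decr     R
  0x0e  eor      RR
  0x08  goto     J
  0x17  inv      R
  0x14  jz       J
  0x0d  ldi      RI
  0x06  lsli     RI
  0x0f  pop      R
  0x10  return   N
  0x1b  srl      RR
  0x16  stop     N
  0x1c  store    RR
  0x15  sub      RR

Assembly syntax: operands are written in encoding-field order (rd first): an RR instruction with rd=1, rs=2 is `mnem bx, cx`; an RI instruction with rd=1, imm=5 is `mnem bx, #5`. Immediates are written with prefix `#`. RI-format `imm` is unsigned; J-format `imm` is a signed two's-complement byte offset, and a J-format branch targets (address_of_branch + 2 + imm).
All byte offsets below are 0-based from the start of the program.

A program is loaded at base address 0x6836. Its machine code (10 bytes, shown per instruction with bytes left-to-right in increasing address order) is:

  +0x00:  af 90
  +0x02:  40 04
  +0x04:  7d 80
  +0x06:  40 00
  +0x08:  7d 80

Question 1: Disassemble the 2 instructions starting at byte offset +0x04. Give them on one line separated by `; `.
[04] 7d 80 → 0x7d80
  opcode bits[15:11]=0xf: pop/R
  rd@[10:7]=0xb ⇒ r11
[06] 40 00 → 0x4000
  opcode bits[15:11]=0x8: goto/J
  imm@[10:0]=0x0 ⇒ #0

pop r11; goto #0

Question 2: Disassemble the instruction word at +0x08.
+0x08: 7d 80 ⇒ word 0x7d80 (big)
  top 5b → 0xf → pop [R]
  rd: (w>>7)&0xf=0xb → r11

pop r11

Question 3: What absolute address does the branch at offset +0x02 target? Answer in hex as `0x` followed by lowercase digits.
+0x02: 40 04 ⇒ word 0x4004 (big)
  op=0x4004>>11=0x8 ⇒ goto (J)
  [10:0] imm=4 = #4
  target = base 0x6836 + off 0x02 + 2 + imm 4 = 0x683e

0x683e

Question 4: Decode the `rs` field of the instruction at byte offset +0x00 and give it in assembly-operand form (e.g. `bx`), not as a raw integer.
off 0x00: read af 90 as big → 0xaf90
  top 5b → 0x15 → sub [RR]
  rd@[10:7]=0xf ⇒ r15
  rs@[6:3]=0x2 ⇒ cx

cx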